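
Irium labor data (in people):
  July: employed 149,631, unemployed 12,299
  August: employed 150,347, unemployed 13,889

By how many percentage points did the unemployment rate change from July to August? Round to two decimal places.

The unemployment rate changed by +0.86 percentage points.

July: labor force = 149,631 + 12,299 = 161,930; u = 12,299/161,930 = 7.60%.
August: labor force = 150,347 + 13,889 = 164,236; u = 13,889/164,236 = 8.46%.
Change = 8.46% − 7.60% = +0.86 pp.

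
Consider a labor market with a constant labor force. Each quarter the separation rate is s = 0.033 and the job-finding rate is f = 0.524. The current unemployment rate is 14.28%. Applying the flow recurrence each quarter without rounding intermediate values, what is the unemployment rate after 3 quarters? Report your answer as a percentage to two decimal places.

With a fixed labor force, u_{t+1} = u_t + s·(1−u_t) − f·u_t = u_t·(1−s−f) + s.
Here 1−s−f = 0.443 and s = 0.033.
u_1 = 0.142800 × 0.443 + 0.033 = 0.096260.
u_2 = 0.096260 × 0.443 + 0.033 = 0.075643.
u_3 = 0.075643 × 0.443 + 0.033 = 0.066510.

Unemployment rate after three quarters ≈ 6.65%.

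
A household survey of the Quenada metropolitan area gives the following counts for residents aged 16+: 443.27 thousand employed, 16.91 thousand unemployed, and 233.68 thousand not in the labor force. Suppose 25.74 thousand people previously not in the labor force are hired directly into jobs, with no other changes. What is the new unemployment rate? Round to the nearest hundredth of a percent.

New unemployment rate ≈ 3.48%.

Initially, labor force = 443.27 + 16.91 = 460.18 thousand, so u = 16.91/460.18 = 3.67%.
After the change, employed and labor force both rise by 25.74; unemployed unchanged → E = 469.01, U = 16.91, labor force = 485.92 thousand.
New unemployment rate = 16.91 / 485.92 = 3.48%.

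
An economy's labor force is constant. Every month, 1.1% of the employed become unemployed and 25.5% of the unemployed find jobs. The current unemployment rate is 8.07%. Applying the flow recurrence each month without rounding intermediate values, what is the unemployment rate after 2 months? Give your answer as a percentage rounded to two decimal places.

With a fixed labor force, u_{t+1} = u_t + s·(1−u_t) − f·u_t = u_t·(1−s−f) + s.
Here 1−s−f = 0.734 and s = 0.011.
u_1 = 0.080700 × 0.734 + 0.011 = 0.070234.
u_2 = 0.070234 × 0.734 + 0.011 = 0.062552.

Unemployment rate after two months ≈ 6.26%.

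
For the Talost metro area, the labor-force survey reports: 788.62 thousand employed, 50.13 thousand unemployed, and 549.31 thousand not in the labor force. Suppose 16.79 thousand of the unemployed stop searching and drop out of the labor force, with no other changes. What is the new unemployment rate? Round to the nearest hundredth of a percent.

New unemployment rate ≈ 4.06%.

Initially, labor force = 788.62 + 50.13 = 838.75 thousand, so u = 50.13/838.75 = 5.98%.
After the change, unemployed and labor force both fall by 16.79 → E = 788.62, U = 33.34, labor force = 821.96 thousand.
New unemployment rate = 33.34 / 821.96 = 4.06%.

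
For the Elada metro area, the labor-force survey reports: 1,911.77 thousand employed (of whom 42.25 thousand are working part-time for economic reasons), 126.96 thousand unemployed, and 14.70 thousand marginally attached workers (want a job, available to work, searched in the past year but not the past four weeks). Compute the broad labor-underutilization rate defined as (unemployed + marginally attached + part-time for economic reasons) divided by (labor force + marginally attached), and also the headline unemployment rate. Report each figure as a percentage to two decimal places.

Labor force = 1,911.77 + 126.96 = 2,038.73 thousand.
Numerator = 126.96 + 14.70 + 42.25 = 183.91 thousand.
Denominator = 2,038.73 + 14.70 = 2,053.43 thousand.
Broad rate = 183.91 / 2,053.43 = 8.96%.
Headline unemployment rate = 126.96 / 2,038.73 = 6.23%.

Broad underutilization rate ≈ 8.96%; headline unemployment rate ≈ 6.23%.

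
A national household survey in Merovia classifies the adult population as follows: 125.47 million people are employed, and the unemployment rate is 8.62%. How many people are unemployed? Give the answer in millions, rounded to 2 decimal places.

Let U be the number unemployed. The labor force is E + U, and U/(E+U) = 0.0862.
So U = 0.0862 × 125.47 / (1 − 0.0862) = 10.8155 / 0.9138 ≈ 11.84 million.

About 11.84 million are unemployed.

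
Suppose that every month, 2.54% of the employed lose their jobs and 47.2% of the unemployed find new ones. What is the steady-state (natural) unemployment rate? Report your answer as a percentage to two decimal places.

Steady-state unemployment rate ≈ 5.11%.

At steady state the flows balance: s·E = f·U, so U/(E+U) = s/(s+f).
u* = 2.54 / (2.54 + 47.2) = 2.54 / 49.74 = 5.11%.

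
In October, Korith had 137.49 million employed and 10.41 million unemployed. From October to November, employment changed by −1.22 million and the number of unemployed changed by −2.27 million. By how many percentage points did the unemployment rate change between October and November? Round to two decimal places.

October: labor force = 137.49 + 10.41 = 147.90; u = 10.41/147.90 = 7.04%.
November: labor force = 136.27 + 8.14 = 144.41; u = 8.14/144.41 = 5.64%.
Change = 5.64% − 7.04% = −1.40 pp.

The unemployment rate changed by −1.40 percentage points.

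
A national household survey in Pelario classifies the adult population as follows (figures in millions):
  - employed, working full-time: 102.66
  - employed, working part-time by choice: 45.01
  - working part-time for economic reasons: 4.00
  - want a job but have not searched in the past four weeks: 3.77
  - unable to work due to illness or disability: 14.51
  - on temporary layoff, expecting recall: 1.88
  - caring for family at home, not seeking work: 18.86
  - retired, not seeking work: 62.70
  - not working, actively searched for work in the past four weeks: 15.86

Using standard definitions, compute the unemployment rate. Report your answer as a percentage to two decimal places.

Employed = 102.66 + 45.01 + 4.00 = 151.67 million (anyone who worked, including part-time for economic reasons, counts as employed).
Unemployed = 1.88 + 15.86 = 17.74 million (jobless and actively searching, or on temporary layoff).
Labor force = 151.67 + 17.74 = 169.41 million.
Unemployment rate = 17.74 / 169.41 = 10.47%.

Unemployment rate ≈ 10.47%.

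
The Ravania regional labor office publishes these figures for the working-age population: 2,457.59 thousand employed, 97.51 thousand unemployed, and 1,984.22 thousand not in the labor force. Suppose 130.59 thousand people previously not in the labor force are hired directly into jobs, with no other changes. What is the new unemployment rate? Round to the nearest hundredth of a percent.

New unemployment rate ≈ 3.63%.

Initially, labor force = 2,457.59 + 97.51 = 2,555.10 thousand, so u = 97.51/2,555.10 = 3.82%.
After the change, employed and labor force both rise by 130.59; unemployed unchanged → E = 2,588.18, U = 97.51, labor force = 2,685.69 thousand.
New unemployment rate = 97.51 / 2,685.69 = 3.63%.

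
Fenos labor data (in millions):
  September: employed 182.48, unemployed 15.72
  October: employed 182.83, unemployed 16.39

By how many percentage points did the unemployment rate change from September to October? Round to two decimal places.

September: labor force = 182.48 + 15.72 = 198.20; u = 15.72/198.20 = 7.93%.
October: labor force = 182.83 + 16.39 = 199.22; u = 16.39/199.22 = 8.23%.
Change = 8.23% − 7.93% = +0.30 pp.

The unemployment rate changed by +0.30 percentage points.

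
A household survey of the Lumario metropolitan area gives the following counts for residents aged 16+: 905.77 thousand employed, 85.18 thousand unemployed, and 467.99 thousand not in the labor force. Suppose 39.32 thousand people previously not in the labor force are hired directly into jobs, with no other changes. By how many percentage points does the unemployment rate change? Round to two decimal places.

Initially, labor force = 905.77 + 85.18 = 990.95 thousand, so u = 85.18/990.95 = 8.60%.
After the change, employed and labor force both rise by 39.32; unemployed unchanged → E = 945.09, U = 85.18, labor force = 1,030.27 thousand.
New unemployment rate = 85.18 / 1,030.27 = 8.27%.
Change = 8.27% − 8.60% = −0.33 percentage points.

The unemployment rate changes by −0.33 percentage points.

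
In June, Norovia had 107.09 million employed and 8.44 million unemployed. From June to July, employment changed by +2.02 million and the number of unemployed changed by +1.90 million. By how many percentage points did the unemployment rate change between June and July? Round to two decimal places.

June: labor force = 107.09 + 8.44 = 115.53; u = 8.44/115.53 = 7.31%.
July: labor force = 109.11 + 10.34 = 119.45; u = 10.34/119.45 = 8.66%.
Change = 8.66% − 7.31% = +1.35 pp.

The unemployment rate changed by +1.35 percentage points.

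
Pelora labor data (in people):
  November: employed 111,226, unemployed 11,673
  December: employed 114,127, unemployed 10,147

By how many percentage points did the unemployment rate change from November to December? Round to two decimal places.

November: labor force = 111,226 + 11,673 = 122,899; u = 11,673/122,899 = 9.50%.
December: labor force = 114,127 + 10,147 = 124,274; u = 10,147/124,274 = 8.17%.
Change = 8.17% − 9.50% = −1.33 pp.

The unemployment rate changed by −1.33 percentage points.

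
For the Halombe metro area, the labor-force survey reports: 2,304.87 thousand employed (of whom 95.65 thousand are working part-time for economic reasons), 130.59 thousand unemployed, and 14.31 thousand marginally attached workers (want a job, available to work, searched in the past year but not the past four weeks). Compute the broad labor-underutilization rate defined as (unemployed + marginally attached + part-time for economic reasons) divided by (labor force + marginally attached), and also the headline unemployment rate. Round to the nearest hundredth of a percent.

Labor force = 2,304.87 + 130.59 = 2,435.46 thousand.
Numerator = 130.59 + 14.31 + 95.65 = 240.55 thousand.
Denominator = 2,435.46 + 14.31 = 2,449.77 thousand.
Broad rate = 240.55 / 2,449.77 = 9.82%.
Headline unemployment rate = 130.59 / 2,435.46 = 5.36%.

Broad underutilization rate ≈ 9.82%; headline unemployment rate ≈ 5.36%.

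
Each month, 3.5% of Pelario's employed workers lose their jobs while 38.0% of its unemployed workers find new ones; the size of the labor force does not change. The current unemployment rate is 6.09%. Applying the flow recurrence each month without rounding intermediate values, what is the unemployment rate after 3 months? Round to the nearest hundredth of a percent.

With a fixed labor force, u_{t+1} = u_t + s·(1−u_t) − f·u_t = u_t·(1−s−f) + s.
Here 1−s−f = 0.585 and s = 0.035.
u_1 = 0.060900 × 0.585 + 0.035 = 0.070627.
u_2 = 0.070627 × 0.585 + 0.035 = 0.076317.
u_3 = 0.076317 × 0.585 + 0.035 = 0.079645.

Unemployment rate after three months ≈ 7.96%.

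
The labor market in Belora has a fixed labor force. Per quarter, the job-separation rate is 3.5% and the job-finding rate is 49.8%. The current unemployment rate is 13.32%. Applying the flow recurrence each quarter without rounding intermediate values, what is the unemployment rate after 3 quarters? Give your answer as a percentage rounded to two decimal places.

With a fixed labor force, u_{t+1} = u_t + s·(1−u_t) − f·u_t = u_t·(1−s−f) + s.
Here 1−s−f = 0.467 and s = 0.035.
u_1 = 0.133200 × 0.467 + 0.035 = 0.097204.
u_2 = 0.097204 × 0.467 + 0.035 = 0.080394.
u_3 = 0.080394 × 0.467 + 0.035 = 0.072544.

Unemployment rate after three quarters ≈ 7.25%.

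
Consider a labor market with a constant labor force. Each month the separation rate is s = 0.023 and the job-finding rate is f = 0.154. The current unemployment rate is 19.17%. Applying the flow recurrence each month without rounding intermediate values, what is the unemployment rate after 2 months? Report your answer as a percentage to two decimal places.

With a fixed labor force, u_{t+1} = u_t + s·(1−u_t) − f·u_t = u_t·(1−s−f) + s.
Here 1−s−f = 0.823 and s = 0.023.
u_1 = 0.191700 × 0.823 + 0.023 = 0.180769.
u_2 = 0.180769 × 0.823 + 0.023 = 0.171773.

Unemployment rate after two months ≈ 17.18%.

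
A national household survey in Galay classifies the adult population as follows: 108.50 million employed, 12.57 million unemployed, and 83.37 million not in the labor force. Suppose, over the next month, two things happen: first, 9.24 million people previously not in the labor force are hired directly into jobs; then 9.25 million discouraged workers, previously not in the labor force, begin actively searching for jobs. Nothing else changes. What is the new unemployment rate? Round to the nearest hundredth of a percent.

New unemployment rate ≈ 15.63%.

Initially, labor force = 108.50 + 12.57 = 121.07 million, so u = 12.57/121.07 = 10.38%.
After the first change, employed and labor force both rise by 9.24; unemployed unchanged → E = 117.74, U = 12.57, labor force = 130.31 million.
After the second change, unemployed and labor force both rise by 9.25 → E = 117.74, U = 21.82, labor force = 139.56 million.
New unemployment rate = 21.82 / 139.56 = 15.63%.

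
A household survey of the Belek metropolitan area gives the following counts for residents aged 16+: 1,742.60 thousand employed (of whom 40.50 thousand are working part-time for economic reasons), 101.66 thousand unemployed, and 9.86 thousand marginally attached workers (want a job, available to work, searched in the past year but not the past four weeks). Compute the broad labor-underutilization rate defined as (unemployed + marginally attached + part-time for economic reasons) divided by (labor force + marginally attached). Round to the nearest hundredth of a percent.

Labor force = 1,742.60 + 101.66 = 1,844.26 thousand.
Numerator = 101.66 + 9.86 + 40.50 = 152.02 thousand.
Denominator = 1,844.26 + 9.86 = 1,854.12 thousand.
Broad rate = 152.02 / 1,854.12 = 8.20%.

Broad underutilization rate ≈ 8.20%.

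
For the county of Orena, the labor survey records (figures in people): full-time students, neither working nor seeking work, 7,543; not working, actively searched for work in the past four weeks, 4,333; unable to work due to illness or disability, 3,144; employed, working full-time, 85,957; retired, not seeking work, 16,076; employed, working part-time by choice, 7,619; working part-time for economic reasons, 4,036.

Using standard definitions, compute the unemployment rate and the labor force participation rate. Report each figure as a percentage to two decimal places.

Unemployment rate ≈ 4.25%; labor force participation rate ≈ 79.21%.

Employed = 85,957 + 7,619 + 4,036 = 97,612 (anyone who worked, including part-time for economic reasons, counts as employed).
Unemployed = 4,333.
Labor force = 97,612 + 4,333 = 101,945.
Not in labor force = 7,543 + 3,144 + 16,076 = 26,763 (those not working and not actively searching are outside the labor force).
Civilian working-age population = 101,945 + 26,763 = 128,708.
Unemployment rate = 4,333 / 101,945 = 4.25%.
Labor force participation rate = 101,945 / 128,708 = 79.21%.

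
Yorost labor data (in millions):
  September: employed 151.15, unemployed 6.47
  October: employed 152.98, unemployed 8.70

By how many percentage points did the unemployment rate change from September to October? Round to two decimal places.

September: labor force = 151.15 + 6.47 = 157.62; u = 6.47/157.62 = 4.10%.
October: labor force = 152.98 + 8.70 = 161.68; u = 8.70/161.68 = 5.38%.
Change = 5.38% − 4.10% = +1.28 pp.

The unemployment rate changed by +1.28 percentage points.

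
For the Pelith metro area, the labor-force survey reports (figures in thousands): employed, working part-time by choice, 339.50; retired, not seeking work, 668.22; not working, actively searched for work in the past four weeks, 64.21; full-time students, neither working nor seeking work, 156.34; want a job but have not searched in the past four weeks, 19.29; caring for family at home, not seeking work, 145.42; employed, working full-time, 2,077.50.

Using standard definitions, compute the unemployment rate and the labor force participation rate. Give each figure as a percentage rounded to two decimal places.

Unemployment rate ≈ 2.59%; labor force participation rate ≈ 71.49%.

Employed = 339.50 + 2,077.50 = 2,417.00 thousand.
Unemployed = 64.21 thousand.
Labor force = 2,417.00 + 64.21 = 2,481.21 thousand.
Not in labor force = 668.22 + 156.34 + 19.29 + 145.42 = 989.27 thousand (those not working and not actively searching are outside the labor force — including those who want a job but have given up searching).
Civilian working-age population = 2,481.21 + 989.27 = 3,470.48 thousand.
Unemployment rate = 64.21 / 2,481.21 = 2.59%.
Labor force participation rate = 2,481.21 / 3,470.48 = 71.49%.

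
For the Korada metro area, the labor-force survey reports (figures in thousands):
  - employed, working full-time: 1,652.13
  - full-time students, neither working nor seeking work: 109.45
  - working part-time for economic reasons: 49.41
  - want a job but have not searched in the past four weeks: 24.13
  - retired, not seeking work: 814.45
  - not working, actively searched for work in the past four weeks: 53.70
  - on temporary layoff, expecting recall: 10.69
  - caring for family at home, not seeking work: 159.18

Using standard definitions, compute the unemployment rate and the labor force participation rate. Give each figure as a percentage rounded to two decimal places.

Employed = 1,652.13 + 49.41 = 1,701.54 thousand (anyone who worked, including part-time for economic reasons, counts as employed).
Unemployed = 53.70 + 10.69 = 64.39 thousand (jobless and actively searching, or on temporary layoff).
Labor force = 1,701.54 + 64.39 = 1,765.93 thousand.
Not in labor force = 109.45 + 24.13 + 814.45 + 159.18 = 1,107.21 thousand (those not working and not actively searching are outside the labor force — including those who want a job but have given up searching).
Civilian working-age population = 1,765.93 + 1,107.21 = 2,873.14 thousand.
Unemployment rate = 64.39 / 1,765.93 = 3.65%.
Labor force participation rate = 1,765.93 / 2,873.14 = 61.46%.

Unemployment rate ≈ 3.65%; labor force participation rate ≈ 61.46%.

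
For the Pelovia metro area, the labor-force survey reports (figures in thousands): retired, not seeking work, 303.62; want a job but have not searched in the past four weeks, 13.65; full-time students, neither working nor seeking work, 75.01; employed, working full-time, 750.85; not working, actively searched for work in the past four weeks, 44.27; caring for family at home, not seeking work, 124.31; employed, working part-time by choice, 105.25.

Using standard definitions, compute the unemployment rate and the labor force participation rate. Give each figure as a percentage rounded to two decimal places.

Unemployment rate ≈ 4.92%; labor force participation rate ≈ 63.54%.

Employed = 750.85 + 105.25 = 856.10 thousand.
Unemployed = 44.27 thousand.
Labor force = 856.10 + 44.27 = 900.37 thousand.
Not in labor force = 303.62 + 13.65 + 75.01 + 124.31 = 516.59 thousand (those not working and not actively searching are outside the labor force — including those who want a job but have given up searching).
Civilian working-age population = 900.37 + 516.59 = 1,416.96 thousand.
Unemployment rate = 44.27 / 900.37 = 4.92%.
Labor force participation rate = 900.37 / 1,416.96 = 63.54%.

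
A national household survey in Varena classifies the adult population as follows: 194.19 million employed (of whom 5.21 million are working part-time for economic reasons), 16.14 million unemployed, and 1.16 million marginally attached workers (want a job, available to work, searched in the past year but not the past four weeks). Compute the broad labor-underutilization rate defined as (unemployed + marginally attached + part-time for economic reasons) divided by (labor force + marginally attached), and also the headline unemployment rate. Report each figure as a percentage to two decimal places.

Broad underutilization rate ≈ 10.64%; headline unemployment rate ≈ 7.67%.

Labor force = 194.19 + 16.14 = 210.33 million.
Numerator = 16.14 + 1.16 + 5.21 = 22.51 million.
Denominator = 210.33 + 1.16 = 211.49 million.
Broad rate = 22.51 / 211.49 = 10.64%.
Headline unemployment rate = 16.14 / 210.33 = 7.67%.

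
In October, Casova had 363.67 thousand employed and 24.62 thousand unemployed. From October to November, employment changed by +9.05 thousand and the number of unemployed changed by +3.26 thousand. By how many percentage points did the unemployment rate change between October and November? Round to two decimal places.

The unemployment rate changed by +0.62 percentage points.

October: labor force = 363.67 + 24.62 = 388.29; u = 24.62/388.29 = 6.34%.
November: labor force = 372.72 + 27.88 = 400.60; u = 27.88/400.60 = 6.96%.
Change = 6.96% − 6.34% = +0.62 pp.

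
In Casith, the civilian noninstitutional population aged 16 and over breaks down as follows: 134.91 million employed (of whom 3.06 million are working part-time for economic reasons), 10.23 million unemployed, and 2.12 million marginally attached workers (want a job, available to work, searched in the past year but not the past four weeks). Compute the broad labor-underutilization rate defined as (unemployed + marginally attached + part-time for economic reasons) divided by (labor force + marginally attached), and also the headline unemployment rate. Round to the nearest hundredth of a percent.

Labor force = 134.91 + 10.23 = 145.14 million.
Numerator = 10.23 + 2.12 + 3.06 = 15.41 million.
Denominator = 145.14 + 2.12 = 147.26 million.
Broad rate = 15.41 / 147.26 = 10.46%.
Headline unemployment rate = 10.23 / 145.14 = 7.05%.

Broad underutilization rate ≈ 10.46%; headline unemployment rate ≈ 7.05%.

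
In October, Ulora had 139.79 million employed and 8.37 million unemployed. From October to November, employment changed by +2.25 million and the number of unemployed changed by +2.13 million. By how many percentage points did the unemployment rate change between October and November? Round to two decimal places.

October: labor force = 139.79 + 8.37 = 148.16; u = 8.37/148.16 = 5.65%.
November: labor force = 142.04 + 10.50 = 152.54; u = 10.50/152.54 = 6.88%.
Change = 6.88% − 5.65% = +1.23 pp.

The unemployment rate changed by +1.23 percentage points.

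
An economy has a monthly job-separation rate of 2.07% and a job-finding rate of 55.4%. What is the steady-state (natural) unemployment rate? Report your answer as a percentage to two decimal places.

Steady-state unemployment rate ≈ 3.60%.

At steady state the flows balance: s·E = f·U, so U/(E+U) = s/(s+f).
u* = 2.07 / (2.07 + 55.4) = 2.07 / 57.47 = 3.60%.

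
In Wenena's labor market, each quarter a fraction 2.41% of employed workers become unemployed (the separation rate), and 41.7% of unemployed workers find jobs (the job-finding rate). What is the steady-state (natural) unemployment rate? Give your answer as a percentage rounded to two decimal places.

Steady-state unemployment rate ≈ 5.46%.

At steady state the flows balance: s·E = f·U, so U/(E+U) = s/(s+f).
u* = 2.41 / (2.41 + 41.7) = 2.41 / 44.11 = 5.46%.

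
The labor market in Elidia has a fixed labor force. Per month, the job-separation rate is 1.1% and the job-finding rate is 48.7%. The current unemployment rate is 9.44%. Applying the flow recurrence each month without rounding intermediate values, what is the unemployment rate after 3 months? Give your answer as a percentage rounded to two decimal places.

Unemployment rate after three months ≈ 3.12%.

With a fixed labor force, u_{t+1} = u_t + s·(1−u_t) − f·u_t = u_t·(1−s−f) + s.
Here 1−s−f = 0.502 and s = 0.011.
u_1 = 0.094400 × 0.502 + 0.011 = 0.058389.
u_2 = 0.058389 × 0.502 + 0.011 = 0.040311.
u_3 = 0.040311 × 0.502 + 0.011 = 0.031236.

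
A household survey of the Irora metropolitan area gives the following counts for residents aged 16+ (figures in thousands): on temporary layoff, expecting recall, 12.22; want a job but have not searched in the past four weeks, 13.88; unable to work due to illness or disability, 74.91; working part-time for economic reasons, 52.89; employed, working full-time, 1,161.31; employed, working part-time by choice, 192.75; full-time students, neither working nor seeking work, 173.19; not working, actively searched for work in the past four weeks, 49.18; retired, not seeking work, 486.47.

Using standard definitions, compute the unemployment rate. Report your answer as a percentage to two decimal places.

Unemployment rate ≈ 4.18%.

Employed = 52.89 + 1,161.31 + 192.75 = 1,406.95 thousand (anyone who worked, including part-time for economic reasons, counts as employed).
Unemployed = 12.22 + 49.18 = 61.40 thousand (jobless and actively searching, or on temporary layoff).
Labor force = 1,406.95 + 61.40 = 1,468.35 thousand.
Unemployment rate = 61.40 / 1,468.35 = 4.18%.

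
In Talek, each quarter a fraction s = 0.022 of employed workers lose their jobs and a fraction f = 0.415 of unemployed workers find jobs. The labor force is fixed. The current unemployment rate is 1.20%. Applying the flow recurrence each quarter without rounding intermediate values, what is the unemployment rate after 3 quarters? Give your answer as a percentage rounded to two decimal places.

Unemployment rate after three quarters ≈ 4.35%.

With a fixed labor force, u_{t+1} = u_t + s·(1−u_t) − f·u_t = u_t·(1−s−f) + s.
Here 1−s−f = 0.563 and s = 0.022.
u_1 = 0.012000 × 0.563 + 0.022 = 0.028756.
u_2 = 0.028756 × 0.563 + 0.022 = 0.038190.
u_3 = 0.038190 × 0.563 + 0.022 = 0.043501.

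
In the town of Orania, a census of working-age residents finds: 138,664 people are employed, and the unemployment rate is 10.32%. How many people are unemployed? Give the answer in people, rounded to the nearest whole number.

Let U be the number unemployed. The labor force is E + U, and U/(E+U) = 0.1032.
So U = 0.1032 × 138,664 / (1 − 0.1032) = 14310.12 / 0.8968 ≈ 15,957.

About 15,957 are unemployed.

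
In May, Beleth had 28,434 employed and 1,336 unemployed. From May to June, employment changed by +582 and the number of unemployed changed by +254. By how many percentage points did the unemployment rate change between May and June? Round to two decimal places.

May: labor force = 28,434 + 1,336 = 29,770; u = 1,336/29,770 = 4.49%.
June: labor force = 29,016 + 1,590 = 30,606; u = 1,590/30,606 = 5.20%.
Change = 5.20% − 4.49% = +0.71 pp.

The unemployment rate changed by +0.71 percentage points.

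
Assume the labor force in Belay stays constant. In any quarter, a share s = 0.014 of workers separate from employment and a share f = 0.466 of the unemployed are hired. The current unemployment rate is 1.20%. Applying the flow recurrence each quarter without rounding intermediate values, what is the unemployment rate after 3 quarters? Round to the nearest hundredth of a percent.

With a fixed labor force, u_{t+1} = u_t + s·(1−u_t) − f·u_t = u_t·(1−s−f) + s.
Here 1−s−f = 0.520 and s = 0.014.
u_1 = 0.012000 × 0.520 + 0.014 = 0.020240.
u_2 = 0.020240 × 0.520 + 0.014 = 0.024525.
u_3 = 0.024525 × 0.520 + 0.014 = 0.026753.

Unemployment rate after three quarters ≈ 2.68%.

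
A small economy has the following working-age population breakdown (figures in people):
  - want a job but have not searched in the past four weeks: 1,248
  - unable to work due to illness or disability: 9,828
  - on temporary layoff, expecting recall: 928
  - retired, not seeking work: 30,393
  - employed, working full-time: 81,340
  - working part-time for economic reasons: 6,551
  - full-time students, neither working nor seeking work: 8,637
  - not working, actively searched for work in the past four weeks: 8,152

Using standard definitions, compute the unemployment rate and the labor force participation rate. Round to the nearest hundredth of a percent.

Unemployment rate ≈ 9.36%; labor force participation rate ≈ 65.93%.

Employed = 81,340 + 6,551 = 87,891 (anyone who worked, including part-time for economic reasons, counts as employed).
Unemployed = 928 + 8,152 = 9,080 (jobless and actively searching, or on temporary layoff).
Labor force = 87,891 + 9,080 = 96,971.
Not in labor force = 1,248 + 9,828 + 30,393 + 8,637 = 50,106 (those not working and not actively searching are outside the labor force — including those who want a job but have given up searching).
Civilian working-age population = 96,971 + 50,106 = 147,077.
Unemployment rate = 9,080 / 96,971 = 9.36%.
Labor force participation rate = 96,971 / 147,077 = 65.93%.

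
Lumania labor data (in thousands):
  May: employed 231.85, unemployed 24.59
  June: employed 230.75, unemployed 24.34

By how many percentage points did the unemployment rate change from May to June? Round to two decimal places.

May: labor force = 231.85 + 24.59 = 256.44; u = 24.59/256.44 = 9.59%.
June: labor force = 230.75 + 24.34 = 255.09; u = 24.34/255.09 = 9.54%.
Change = 9.54% − 9.59% = −0.05 pp.

The unemployment rate changed by −0.05 percentage points.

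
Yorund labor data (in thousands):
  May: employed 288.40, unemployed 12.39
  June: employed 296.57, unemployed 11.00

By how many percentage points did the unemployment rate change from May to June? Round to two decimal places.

May: labor force = 288.40 + 12.39 = 300.79; u = 12.39/300.79 = 4.12%.
June: labor force = 296.57 + 11.00 = 307.57; u = 11.00/307.57 = 3.58%.
Change = 3.58% − 4.12% = −0.54 pp.

The unemployment rate changed by −0.54 percentage points.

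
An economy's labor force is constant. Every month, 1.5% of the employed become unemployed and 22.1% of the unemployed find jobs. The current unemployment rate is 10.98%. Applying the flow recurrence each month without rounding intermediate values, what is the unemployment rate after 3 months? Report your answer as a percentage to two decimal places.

With a fixed labor force, u_{t+1} = u_t + s·(1−u_t) − f·u_t = u_t·(1−s−f) + s.
Here 1−s−f = 0.764 and s = 0.015.
u_1 = 0.109800 × 0.764 + 0.015 = 0.098887.
u_2 = 0.098887 × 0.764 + 0.015 = 0.090550.
u_3 = 0.090550 × 0.764 + 0.015 = 0.084180.

Unemployment rate after three months ≈ 8.42%.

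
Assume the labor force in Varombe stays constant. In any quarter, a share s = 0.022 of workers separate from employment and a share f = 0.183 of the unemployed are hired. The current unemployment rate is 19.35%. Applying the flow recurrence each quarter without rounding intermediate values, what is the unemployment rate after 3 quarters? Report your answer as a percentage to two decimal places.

With a fixed labor force, u_{t+1} = u_t + s·(1−u_t) − f·u_t = u_t·(1−s−f) + s.
Here 1−s−f = 0.795 and s = 0.022.
u_1 = 0.193500 × 0.795 + 0.022 = 0.175833.
u_2 = 0.175833 × 0.795 + 0.022 = 0.161787.
u_3 = 0.161787 × 0.795 + 0.022 = 0.150621.

Unemployment rate after three quarters ≈ 15.06%.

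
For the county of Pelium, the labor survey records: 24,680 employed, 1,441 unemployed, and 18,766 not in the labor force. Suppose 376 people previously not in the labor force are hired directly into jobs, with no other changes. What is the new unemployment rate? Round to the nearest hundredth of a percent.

Initially, labor force = 24,680 + 1,441 = 26,121, so u = 1,441/26,121 = 5.52%.
After the change, employed and labor force both rise by 376; unemployed unchanged → E = 25,056, U = 1,441, labor force = 26,497.
New unemployment rate = 1,441 / 26,497 = 5.44%.

New unemployment rate ≈ 5.44%.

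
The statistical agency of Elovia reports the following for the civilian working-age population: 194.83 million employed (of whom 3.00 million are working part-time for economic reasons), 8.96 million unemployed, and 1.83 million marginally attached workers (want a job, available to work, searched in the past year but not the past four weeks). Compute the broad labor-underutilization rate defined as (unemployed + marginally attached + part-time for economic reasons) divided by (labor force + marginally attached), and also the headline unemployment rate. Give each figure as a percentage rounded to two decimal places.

Broad underutilization rate ≈ 6.71%; headline unemployment rate ≈ 4.40%.

Labor force = 194.83 + 8.96 = 203.79 million.
Numerator = 8.96 + 1.83 + 3.00 = 13.79 million.
Denominator = 203.79 + 1.83 = 205.62 million.
Broad rate = 13.79 / 205.62 = 6.71%.
Headline unemployment rate = 8.96 / 203.79 = 4.40%.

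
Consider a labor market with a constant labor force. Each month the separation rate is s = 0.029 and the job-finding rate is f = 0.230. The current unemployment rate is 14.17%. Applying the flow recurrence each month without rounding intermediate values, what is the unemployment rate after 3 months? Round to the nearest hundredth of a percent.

Unemployment rate after three months ≈ 12.41%.

With a fixed labor force, u_{t+1} = u_t + s·(1−u_t) − f·u_t = u_t·(1−s−f) + s.
Here 1−s−f = 0.741 and s = 0.029.
u_1 = 0.141700 × 0.741 + 0.029 = 0.134000.
u_2 = 0.134000 × 0.741 + 0.029 = 0.128294.
u_3 = 0.128294 × 0.741 + 0.029 = 0.124066.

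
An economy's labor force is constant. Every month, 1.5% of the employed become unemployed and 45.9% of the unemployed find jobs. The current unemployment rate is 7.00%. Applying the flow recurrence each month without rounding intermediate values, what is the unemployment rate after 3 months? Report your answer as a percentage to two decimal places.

With a fixed labor force, u_{t+1} = u_t + s·(1−u_t) − f·u_t = u_t·(1−s−f) + s.
Here 1−s−f = 0.526 and s = 0.015.
u_1 = 0.070000 × 0.526 + 0.015 = 0.051820.
u_2 = 0.051820 × 0.526 + 0.015 = 0.042257.
u_3 = 0.042257 × 0.526 + 0.015 = 0.037227.

Unemployment rate after three months ≈ 3.72%.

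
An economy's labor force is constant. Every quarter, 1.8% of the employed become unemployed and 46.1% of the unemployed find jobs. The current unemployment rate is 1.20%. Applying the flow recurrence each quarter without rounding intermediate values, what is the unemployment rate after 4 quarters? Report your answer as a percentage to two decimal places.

With a fixed labor force, u_{t+1} = u_t + s·(1−u_t) − f·u_t = u_t·(1−s−f) + s.
Here 1−s−f = 0.521 and s = 0.018.
u_1 = 0.012000 × 0.521 + 0.018 = 0.024252.
u_2 = 0.024252 × 0.521 + 0.018 = 0.030635.
u_3 = 0.030635 × 0.521 + 0.018 = 0.033961.
u_4 = 0.033961 × 0.521 + 0.018 = 0.035694.

Unemployment rate after four quarters ≈ 3.57%.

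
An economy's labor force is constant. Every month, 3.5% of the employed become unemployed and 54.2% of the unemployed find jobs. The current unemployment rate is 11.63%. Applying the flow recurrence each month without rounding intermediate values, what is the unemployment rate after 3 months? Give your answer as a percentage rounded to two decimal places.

With a fixed labor force, u_{t+1} = u_t + s·(1−u_t) − f·u_t = u_t·(1−s−f) + s.
Here 1−s−f = 0.423 and s = 0.035.
u_1 = 0.116300 × 0.423 + 0.035 = 0.084195.
u_2 = 0.084195 × 0.423 + 0.035 = 0.070614.
u_3 = 0.070614 × 0.423 + 0.035 = 0.064870.

Unemployment rate after three months ≈ 6.49%.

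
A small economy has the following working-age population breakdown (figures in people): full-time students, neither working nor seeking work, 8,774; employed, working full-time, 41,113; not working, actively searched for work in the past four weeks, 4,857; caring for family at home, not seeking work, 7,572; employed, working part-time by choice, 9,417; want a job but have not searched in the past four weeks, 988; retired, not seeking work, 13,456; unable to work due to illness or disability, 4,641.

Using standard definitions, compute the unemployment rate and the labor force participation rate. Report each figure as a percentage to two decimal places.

Employed = 41,113 + 9,417 = 50,530.
Unemployed = 4,857.
Labor force = 50,530 + 4,857 = 55,387.
Not in labor force = 8,774 + 7,572 + 988 + 13,456 + 4,641 = 35,431 (those not working and not actively searching are outside the labor force — including those who want a job but have given up searching).
Civilian working-age population = 55,387 + 35,431 = 90,818.
Unemployment rate = 4,857 / 55,387 = 8.77%.
Labor force participation rate = 55,387 / 90,818 = 60.99%.

Unemployment rate ≈ 8.77%; labor force participation rate ≈ 60.99%.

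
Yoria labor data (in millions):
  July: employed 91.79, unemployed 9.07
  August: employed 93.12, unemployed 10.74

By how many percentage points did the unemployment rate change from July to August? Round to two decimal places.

The unemployment rate changed by +1.35 percentage points.

July: labor force = 91.79 + 9.07 = 100.86; u = 9.07/100.86 = 8.99%.
August: labor force = 93.12 + 10.74 = 103.86; u = 10.74/103.86 = 10.34%.
Change = 10.34% − 8.99% = +1.35 pp.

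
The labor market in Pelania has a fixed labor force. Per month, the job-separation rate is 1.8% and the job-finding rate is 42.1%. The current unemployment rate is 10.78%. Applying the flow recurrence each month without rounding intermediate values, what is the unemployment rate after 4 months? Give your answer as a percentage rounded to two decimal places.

With a fixed labor force, u_{t+1} = u_t + s·(1−u_t) − f·u_t = u_t·(1−s−f) + s.
Here 1−s−f = 0.561 and s = 0.018.
u_1 = 0.107800 × 0.561 + 0.018 = 0.078476.
u_2 = 0.078476 × 0.561 + 0.018 = 0.062025.
u_3 = 0.062025 × 0.561 + 0.018 = 0.052796.
u_4 = 0.052796 × 0.561 + 0.018 = 0.047619.

Unemployment rate after four months ≈ 4.76%.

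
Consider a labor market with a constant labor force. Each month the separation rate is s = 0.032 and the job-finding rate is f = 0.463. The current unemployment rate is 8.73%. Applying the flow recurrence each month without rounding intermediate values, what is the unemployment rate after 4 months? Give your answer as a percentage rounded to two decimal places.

With a fixed labor force, u_{t+1} = u_t + s·(1−u_t) − f·u_t = u_t·(1−s−f) + s.
Here 1−s−f = 0.505 and s = 0.032.
u_1 = 0.087300 × 0.505 + 0.032 = 0.076087.
u_2 = 0.076087 × 0.505 + 0.032 = 0.070424.
u_3 = 0.070424 × 0.505 + 0.032 = 0.067564.
u_4 = 0.067564 × 0.505 + 0.032 = 0.066120.

Unemployment rate after four months ≈ 6.61%.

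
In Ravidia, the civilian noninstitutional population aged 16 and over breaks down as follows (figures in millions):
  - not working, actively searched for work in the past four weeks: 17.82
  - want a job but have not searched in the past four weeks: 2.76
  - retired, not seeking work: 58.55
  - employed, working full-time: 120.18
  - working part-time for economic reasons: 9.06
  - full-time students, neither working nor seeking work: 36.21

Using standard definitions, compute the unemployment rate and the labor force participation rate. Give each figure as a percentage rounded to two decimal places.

Unemployment rate ≈ 12.12%; labor force participation rate ≈ 60.13%.

Employed = 120.18 + 9.06 = 129.24 million (anyone who worked, including part-time for economic reasons, counts as employed).
Unemployed = 17.82 million.
Labor force = 129.24 + 17.82 = 147.06 million.
Not in labor force = 2.76 + 58.55 + 36.21 = 97.52 million (those not working and not actively searching are outside the labor force — including those who want a job but have given up searching).
Civilian working-age population = 147.06 + 97.52 = 244.58 million.
Unemployment rate = 17.82 / 147.06 = 12.12%.
Labor force participation rate = 147.06 / 244.58 = 60.13%.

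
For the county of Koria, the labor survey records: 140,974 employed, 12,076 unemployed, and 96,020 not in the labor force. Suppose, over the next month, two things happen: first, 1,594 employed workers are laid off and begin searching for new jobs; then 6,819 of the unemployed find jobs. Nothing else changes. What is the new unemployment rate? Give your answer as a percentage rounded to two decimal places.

New unemployment rate ≈ 4.48%.

Initially, labor force = 140,974 + 12,076 = 153,050, so u = 12,076/153,050 = 7.89%.
After the first change, employed falls and unemployed rises by 1,594; labor force unchanged → E = 139,380, U = 13,670, labor force = 153,050.
After the second change, unemployed falls and employed rises by 6,819; labor force unchanged → E = 146,199, U = 6,851, labor force = 153,050.
New unemployment rate = 6,851 / 153,050 = 4.48%.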